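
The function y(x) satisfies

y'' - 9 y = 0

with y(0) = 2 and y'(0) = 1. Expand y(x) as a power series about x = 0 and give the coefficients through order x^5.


Ansatz: y(x) = sum_{n>=0} a_n x^n, so y'(x) = sum_{n>=1} n a_n x^(n-1) and y''(x) = sum_{n>=2} n(n-1) a_n x^(n-2).
Substitute into P(x) y'' + Q(x) y' + R(x) y = 0 with P(x) = 1, Q(x) = 0, R(x) = -9, and match powers of x.
Initial conditions: a_0 = 2, a_1 = 1.
Setting the coefficient of each power of x to zero and solving order by order (substituting the coefficients already found):
  x^0: 2 a_2 - 9 a_0 = 0  ->  2 a_2 = 9 a_0 = 18  ->  a_2 = 9
  x^1: 6 a_3 - 9 a_1 = 0  ->  6 a_3 = 9 a_1 = 9  ->  a_3 = 3/2
  x^2: 12 a_4 - 9 a_2 = 0  ->  12 a_4 = 9 a_2 = 81  ->  a_4 = 27/4
  x^3: 20 a_5 - 9 a_3 = 0  ->  20 a_5 = 9 a_3 = 27/2  ->  a_5 = 27/40
Truncated series: y(x) = 2 + x + 9 x^2 + (3/2) x^3 + (27/4) x^4 + (27/40) x^5 + O(x^6).

a_0 = 2; a_1 = 1; a_2 = 9; a_3 = 3/2; a_4 = 27/4; a_5 = 27/40


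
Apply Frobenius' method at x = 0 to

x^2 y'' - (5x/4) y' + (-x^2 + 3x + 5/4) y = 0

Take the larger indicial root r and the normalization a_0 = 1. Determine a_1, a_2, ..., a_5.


Write in Frobenius form y'' + (p(x)/x) y' + (q(x)/x^2) y = 0:
  p(x) = -5/4,  q(x) = -x^2 + 3x + 5/4.
Indicial equation: r(r-1) + (-5/4) r + (5/4) = 0 -> roots r_1 = 5/4, r_2 = 1.
Take r = r_1 = 5/4. Let y(x) = x^r sum_{n>=0} a_n x^n with a_0 = 1.
Substitute y = x^r sum a_n x^n and match x^{r+n}. The recurrence is
  D(n) a_n + 3 a_{n-1} - 1 a_{n-2} = 0,  where D(n) = (r+n)(r+n-1) + (-5/4)(r+n) + (5/4).
  a_n = [-3 a_{n-1} + 1 a_{n-2}] / D(n).
Since the indicial polynomial factors as (r - r_1)(r - r_2), D(n) = (r_1 + n - r_1)(r_1 + n - r_2) = n(n + 1/4).
Evaluating step by step (a_0 = 1):
  n = 1: D(1) = 1(1 + 1/4) = 5/4; numerator = -3(1) = -3; a_1 = (-3)/(5/4) = -12/5
  n = 2: D(2) = 2(2 + 1/4) = 9/2; numerator = -3(-12/5) + 1(1) = 41/5; a_2 = (41/5)/(9/2) = 82/45
  n = 3: D(3) = 3(3 + 1/4) = 39/4; numerator = -3(82/45) + 1(-12/5) = -118/15; a_3 = (-118/15)/(39/4) = -472/585
  n = 4: D(4) = 4(4 + 1/4) = 17; numerator = -3(-472/585) + 1(82/45) = 2482/585; a_4 = (2482/585)/(17) = 146/585
  n = 5: D(5) = 5(5 + 1/4) = 105/4; numerator = -3(146/585) + 1(-472/585) = -14/9; a_5 = (-14/9)/(105/4) = -8/135

r = 5/4; a_0 = 1; a_1 = -12/5; a_2 = 82/45; a_3 = -472/585; a_4 = 146/585; a_5 = -8/135


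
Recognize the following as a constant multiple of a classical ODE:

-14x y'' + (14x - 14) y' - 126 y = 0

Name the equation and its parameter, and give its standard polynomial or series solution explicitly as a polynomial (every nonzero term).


All three coefficients share the factor -14; dividing through by -14 gives  x y'' + (1 - x) y' + 9 y = 0.
This matches the Laguerre equation x y'' + (1 - x) y' + n y = 0 with n = 9; the polynomial solution is L_9(x).
With y = sum_k a_k x^k, matching x^k gives (k+1)k a_{k+1} + (k+1) a_{k+1} - k a_k + n a_k = 0, i.e. (k+1)^2 a_{k+1} = (k - n) a_k = (k - 9) a_k. The right side vanishes at k = 9, so the series terminates at degree 9.
Standard normalization L_n(0) = 1 gives a_0 = 1. Work upward with a_{k+1} = (k - 9) a_k / (k+1)^2:
  a_1 = (0 - 9)(1) / 1^2 = -9/1 = -9
  a_2 = (1 - 9)(-9) / 2^2 = 72/4 = 18
  a_3 = (2 - 9)(18) / 3^2 = -126/9 = -14
  a_4 = (3 - 9)(-14) / 4^2 = 84/16 = 21/4
  a_5 = (4 - 9)(21/4) / 5^2 = (-105/4)/25 = -21/20
  a_6 = (5 - 9)(-21/20) / 6^2 = (21/5)/36 = 7/60
  a_7 = (6 - 9)(7/60) / 7^2 = (-7/20)/49 = -1/140
  a_8 = (7 - 9)(-1/140) / 8^2 = (1/70)/64 = 1/4480
  a_9 = (8 - 9)(1/4480) / 9^2 = (-1/4480)/81 = -1/362880
Hence L_9(x) = -x^9/362880 + x^8/4480 - x^7/140 + 7 x^6/60 - 21 x^5/20 + 21 x^4/4 - 14 x^3 + 18 x^2 - 9 x + 1.

L_9(x); series = -x^9/362880 + x^8/4480 - x^7/140 + 7 x^6/60 - 21 x^5/20 + 21 x^4/4 - 14 x^3 + 18 x^2 - 9 x + 1


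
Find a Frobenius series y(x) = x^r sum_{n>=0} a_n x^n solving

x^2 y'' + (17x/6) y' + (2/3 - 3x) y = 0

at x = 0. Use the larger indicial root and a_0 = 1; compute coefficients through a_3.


Write in Frobenius form y'' + (p(x)/x) y' + (q(x)/x^2) y = 0:
  p(x) = 17/6,  q(x) = 2/3 - 3x.
Indicial equation: r(r-1) + (17/6) r + (2/3) = 0 -> roots r_1 = -1/2, r_2 = -4/3.
Take r = r_1 = -1/2. Let y(x) = x^r sum_{n>=0} a_n x^n with a_0 = 1.
Substitute y = x^r sum a_n x^n and match x^{r+n}. The recurrence is
  D(n) a_n - 3 a_{n-1} = 0,  where D(n) = (r+n)(r+n-1) + (17/6)(r+n) + (2/3).
  a_n = 3 / D(n) * a_{n-1}.
Since the indicial polynomial factors as (r - r_1)(r - r_2), D(n) = (r_1 + n - r_1)(r_1 + n - r_2) = n(n + 5/6).
Evaluating step by step (a_0 = 1):
  n = 1: D(1) = 1(1 + 5/6) = 11/6; numerator = 3(1) = 3; a_1 = (3)/(11/6) = 18/11
  n = 2: D(2) = 2(2 + 5/6) = 17/3; numerator = 3(18/11) = 54/11; a_2 = (54/11)/(17/3) = 162/187
  n = 3: D(3) = 3(3 + 5/6) = 23/2; numerator = 3(162/187) = 486/187; a_3 = (486/187)/(23/2) = 972/4301

r = -1/2; a_0 = 1; a_1 = 18/11; a_2 = 162/187; a_3 = 972/4301


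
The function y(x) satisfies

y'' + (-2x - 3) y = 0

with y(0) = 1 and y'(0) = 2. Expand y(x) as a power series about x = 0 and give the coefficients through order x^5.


Ansatz: y(x) = sum_{n>=0} a_n x^n, so y'(x) = sum_{n>=1} n a_n x^(n-1) and y''(x) = sum_{n>=2} n(n-1) a_n x^(n-2).
Substitute into P(x) y'' + Q(x) y' + R(x) y = 0 with P(x) = 1, Q(x) = 0, R(x) = -2x - 3, and match powers of x.
Initial conditions: a_0 = 1, a_1 = 2.
Setting the coefficient of each power of x to zero and solving order by order (substituting the coefficients already found):
  x^0: 2 a_2 - 3 a_0 = 0  ->  2 a_2 = 3 a_0 = 3  ->  a_2 = 3/2
  x^1: 6 a_3 - 3 a_1 - 2 a_0 = 0  ->  6 a_3 = 3 a_1 + 2 a_0 = 8  ->  a_3 = 4/3
  x^2: 12 a_4 - 3 a_2 - 2 a_1 = 0  ->  12 a_4 = 3 a_2 + 2 a_1 = 17/2  ->  a_4 = 17/24
  x^3: 20 a_5 - 3 a_3 - 2 a_2 = 0  ->  20 a_5 = 3 a_3 + 2 a_2 = 7  ->  a_5 = 7/20
Truncated series: y(x) = 1 + 2 x + (3/2) x^2 + (4/3) x^3 + (17/24) x^4 + (7/20) x^5 + O(x^6).

a_0 = 1; a_1 = 2; a_2 = 3/2; a_3 = 4/3; a_4 = 17/24; a_5 = 7/20


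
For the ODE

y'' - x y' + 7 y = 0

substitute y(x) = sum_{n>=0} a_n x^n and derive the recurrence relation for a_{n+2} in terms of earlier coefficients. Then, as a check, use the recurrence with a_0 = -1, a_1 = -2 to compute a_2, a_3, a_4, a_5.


Substitute y = sum_n a_n x^n.
y''(x) has coefficient (n+2)(n+1) a_{n+2} at x^n;
-x y'(x) has coefficient -n a_n at x^n (shift);
7 y(x) has coefficient 7 a_n at x^n.
Matching x^n: (n+2)(n+1) a_{n+2} + (-n + 7) a_n = 0.
Thus a_{n+2} = (n - 7) / ((n+1)(n+2)) * a_n.

Check with a_0 = -1, a_1 = -2 (apply the recurrence for n = 0, 1, 2, 3): a_0 = -1, a_1 = -2, a_2 = 7/2, a_3 = 2, a_4 = -35/24, a_5 = -2/5.

a_(n+2) = (n - 7) / ((n+1)(n+2)) * a_n; check: a_0 = -1, a_1 = -2, a_2 = 7/2, a_3 = 2, a_4 = -35/24, a_5 = -2/5


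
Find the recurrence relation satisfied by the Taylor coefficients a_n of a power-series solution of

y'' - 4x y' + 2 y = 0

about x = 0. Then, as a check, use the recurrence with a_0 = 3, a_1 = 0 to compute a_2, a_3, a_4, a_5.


Substitute y = sum_n a_n x^n.
y''(x) has coefficient (n+2)(n+1) a_{n+2} at x^n;
-4 x y'(x) has coefficient -4 n a_n at x^n (shift);
2 y(x) has coefficient 2 a_n at x^n.
Matching x^n: (n+2)(n+1) a_{n+2} + (-4n + 2) a_n = 0.
Thus a_{n+2} = (4n - 2) / ((n+1)(n+2)) * a_n.

Check with a_0 = 3, a_1 = 0 (apply the recurrence for n = 0, 1, 2, 3): a_0 = 3, a_1 = 0, a_2 = -3, a_3 = 0, a_4 = -3/2, a_5 = 0.

a_(n+2) = (4n - 2) / ((n+1)(n+2)) * a_n; check: a_0 = 3, a_1 = 0, a_2 = -3, a_3 = 0, a_4 = -3/2, a_5 = 0


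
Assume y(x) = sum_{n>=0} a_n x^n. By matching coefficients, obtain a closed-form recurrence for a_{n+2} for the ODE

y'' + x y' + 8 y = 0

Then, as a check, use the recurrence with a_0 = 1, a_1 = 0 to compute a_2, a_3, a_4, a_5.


Substitute y = sum_n a_n x^n.
y''(x) has coefficient (n+2)(n+1) a_{n+2} at x^n;
x y'(x) has coefficient n a_n at x^n (shift);
8 y(x) has coefficient 8 a_n at x^n.
Matching x^n: (n+2)(n+1) a_{n+2} + (n + 8) a_n = 0.
Thus a_{n+2} = (-n - 8) / ((n+1)(n+2)) * a_n.

Check with a_0 = 1, a_1 = 0 (apply the recurrence for n = 0, 1, 2, 3): a_0 = 1, a_1 = 0, a_2 = -4, a_3 = 0, a_4 = 10/3, a_5 = 0.

a_(n+2) = (-n - 8) / ((n+1)(n+2)) * a_n; check: a_0 = 1, a_1 = 0, a_2 = -4, a_3 = 0, a_4 = 10/3, a_5 = 0


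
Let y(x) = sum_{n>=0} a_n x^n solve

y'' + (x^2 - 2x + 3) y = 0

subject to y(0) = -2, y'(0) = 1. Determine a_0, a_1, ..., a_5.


Ansatz: y(x) = sum_{n>=0} a_n x^n, so y'(x) = sum_{n>=1} n a_n x^(n-1) and y''(x) = sum_{n>=2} n(n-1) a_n x^(n-2).
Substitute into P(x) y'' + Q(x) y' + R(x) y = 0 with P(x) = 1, Q(x) = 0, R(x) = x^2 - 2x + 3, and match powers of x.
Initial conditions: a_0 = -2, a_1 = 1.
Setting the coefficient of each power of x to zero and solving order by order (substituting the coefficients already found):
  x^0: 2 a_2 + 3 a_0 = 0  ->  2 a_2 = -3 a_0 = 6  ->  a_2 = 3
  x^1: 6 a_3 + 3 a_1 - 2 a_0 = 0  ->  6 a_3 = -3 a_1 + 2 a_0 = -7  ->  a_3 = -7/6
  x^2: 12 a_4 + 3 a_2 - 2 a_1 + a_0 = 0  ->  12 a_4 = -3 a_2 + 2 a_1 - a_0 = -5  ->  a_4 = -5/12
  x^3: 20 a_5 + 3 a_3 - 2 a_2 + a_1 = 0  ->  20 a_5 = -3 a_3 + 2 a_2 - a_1 = 17/2  ->  a_5 = 17/40
Truncated series: y(x) = -2 + x + 3 x^2 - (7/6) x^3 - (5/12) x^4 + (17/40) x^5 + O(x^6).

a_0 = -2; a_1 = 1; a_2 = 3; a_3 = -7/6; a_4 = -5/12; a_5 = 17/40


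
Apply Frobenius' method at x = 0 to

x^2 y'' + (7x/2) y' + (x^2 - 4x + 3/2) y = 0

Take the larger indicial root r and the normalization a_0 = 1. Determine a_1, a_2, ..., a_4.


Write in Frobenius form y'' + (p(x)/x) y' + (q(x)/x^2) y = 0:
  p(x) = 7/2,  q(x) = x^2 - 4x + 3/2.
Indicial equation: r(r-1) + (7/2) r + (3/2) = 0 -> roots r_1 = -1, r_2 = -3/2.
Take r = r_1 = -1. Let y(x) = x^r sum_{n>=0} a_n x^n with a_0 = 1.
Substitute y = x^r sum a_n x^n and match x^{r+n}. The recurrence is
  D(n) a_n - 4 a_{n-1} + 1 a_{n-2} = 0,  where D(n) = (r+n)(r+n-1) + (7/2)(r+n) + (3/2).
  a_n = [4 a_{n-1} - 1 a_{n-2}] / D(n).
Since the indicial polynomial factors as (r - r_1)(r - r_2), D(n) = (r_1 + n - r_1)(r_1 + n - r_2) = n(n + 1/2).
Evaluating step by step (a_0 = 1):
  n = 1: D(1) = 1(1 + 1/2) = 3/2; numerator = 4(1) = 4; a_1 = (4)/(3/2) = 8/3
  n = 2: D(2) = 2(2 + 1/2) = 5; numerator = 4(8/3) - 1(1) = 29/3; a_2 = (29/3)/(5) = 29/15
  n = 3: D(3) = 3(3 + 1/2) = 21/2; numerator = 4(29/15) - 1(8/3) = 76/15; a_3 = (76/15)/(21/2) = 152/315
  n = 4: D(4) = 4(4 + 1/2) = 18; numerator = 4(152/315) - 1(29/15) = -1/315; a_4 = (-1/315)/(18) = -1/5670

r = -1; a_0 = 1; a_1 = 8/3; a_2 = 29/15; a_3 = 152/315; a_4 = -1/5670


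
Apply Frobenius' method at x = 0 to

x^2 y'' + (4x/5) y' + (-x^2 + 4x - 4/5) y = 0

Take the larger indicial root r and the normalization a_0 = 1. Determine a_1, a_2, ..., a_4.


Write in Frobenius form y'' + (p(x)/x) y' + (q(x)/x^2) y = 0:
  p(x) = 4/5,  q(x) = -x^2 + 4x - 4/5.
Indicial equation: r(r-1) + (4/5) r + (-4/5) = 0 -> roots r_1 = 1, r_2 = -4/5.
Take r = r_1 = 1. Let y(x) = x^r sum_{n>=0} a_n x^n with a_0 = 1.
Substitute y = x^r sum a_n x^n and match x^{r+n}. The recurrence is
  D(n) a_n + 4 a_{n-1} - 1 a_{n-2} = 0,  where D(n) = (r+n)(r+n-1) + (4/5)(r+n) + (-4/5).
  a_n = [-4 a_{n-1} + 1 a_{n-2}] / D(n).
Since the indicial polynomial factors as (r - r_1)(r - r_2), D(n) = (r_1 + n - r_1)(r_1 + n - r_2) = n(n + 9/5).
Evaluating step by step (a_0 = 1):
  n = 1: D(1) = 1(1 + 9/5) = 14/5; numerator = -4(1) = -4; a_1 = (-4)/(14/5) = -10/7
  n = 2: D(2) = 2(2 + 9/5) = 38/5; numerator = -4(-10/7) + 1(1) = 47/7; a_2 = (47/7)/(38/5) = 235/266
  n = 3: D(3) = 3(3 + 9/5) = 72/5; numerator = -4(235/266) + 1(-10/7) = -660/133; a_3 = (-660/133)/(72/5) = -275/798
  n = 4: D(4) = 4(4 + 9/5) = 116/5; numerator = -4(-275/798) + 1(235/266) = 95/42; a_4 = (95/42)/(116/5) = 475/4872

r = 1; a_0 = 1; a_1 = -10/7; a_2 = 235/266; a_3 = -275/798; a_4 = 475/4872


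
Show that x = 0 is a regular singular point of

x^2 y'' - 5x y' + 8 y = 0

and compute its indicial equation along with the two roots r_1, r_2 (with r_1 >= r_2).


Divide by x^2 to reach normal form y'' + P_1(x) y' + P_2(x) y = 0 with P_1(x) = -5/x and P_2(x) = 8/x^2.
x = 0 is a singular point because the y'-coefficient -5/x has a pole at x = 0 and the y-coefficient 8/x^2 has a pole at x = 0.
It is a regular singular point because x P_1(x) = p(x) = -5 and x^2 P_2(x) = q(x) = 8 are polynomials, hence analytic at x = 0.
p(0) = -5,  q(0) = 8.
Indicial equation: r(r-1) + p(0) r + q(0) = 0, i.e. r^2 + (p(0) - 1) r + q(0) = 0, i.e. r^2 - 6 r + 8 = 0.
Discriminant: (-6)^2 - 4(8) = 4, so r = (6 ± 2)/2.
Solving: r_1 = 4, r_2 = 2.

indicial: r^2 - 6 r + 8 = 0; roots r_1 = 4, r_2 = 2


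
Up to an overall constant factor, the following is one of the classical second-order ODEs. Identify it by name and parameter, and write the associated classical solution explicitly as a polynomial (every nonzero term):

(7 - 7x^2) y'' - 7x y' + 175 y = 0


All three coefficients share the factor 7; dividing through by 7 gives  (1 - x^2) y'' - x y' + 25 y = 0.
This matches the Chebyshev equation (1 - x^2) y'' - x y' + n^2 y = 0 (note the -x y' term, not -2x y') with n^2 = 25, so n = 5; the polynomial solution is T_5(x).
With y = sum_k a_k x^k, matching x^k gives (k+2)(k+1) a_{k+2} = (k^2 - n^2) a_k = (k - 5)(k + 5) a_k. The right side vanishes at k = 5, so the series with the parity of 5 terminates at degree 5.
Standard normalization: leading coefficient of T_n is 2^(n-1), so a_5 = 2^4 = 16. Work downward with a_k = (k+1)(k+2) a_{k+2} / ((k - 5)(k + 5)):
  a_3 = (4)(5)(16) / ((3 - 5)(3 + 5)) = 320/(-16) = -20
  a_1 = (2)(3)(-20) / ((1 - 5)(1 + 5)) = -120/(-24) = 5
Hence T_5(x) = 16 x^5 - 20 x^3 + 5 x.

T_5(x); series = 16 x^5 - 20 x^3 + 5 x


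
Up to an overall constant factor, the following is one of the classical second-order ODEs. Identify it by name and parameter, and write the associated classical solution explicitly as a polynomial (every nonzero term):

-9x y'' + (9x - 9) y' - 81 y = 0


All three coefficients share the factor -9; dividing through by -9 gives  x y'' + (1 - x) y' + 9 y = 0.
This matches the Laguerre equation x y'' + (1 - x) y' + n y = 0 with n = 9; the polynomial solution is L_9(x).
With y = sum_k a_k x^k, matching x^k gives (k+1)k a_{k+1} + (k+1) a_{k+1} - k a_k + n a_k = 0, i.e. (k+1)^2 a_{k+1} = (k - n) a_k = (k - 9) a_k. The right side vanishes at k = 9, so the series terminates at degree 9.
Standard normalization L_n(0) = 1 gives a_0 = 1. Work upward with a_{k+1} = (k - 9) a_k / (k+1)^2:
  a_1 = (0 - 9)(1) / 1^2 = -9/1 = -9
  a_2 = (1 - 9)(-9) / 2^2 = 72/4 = 18
  a_3 = (2 - 9)(18) / 3^2 = -126/9 = -14
  a_4 = (3 - 9)(-14) / 4^2 = 84/16 = 21/4
  a_5 = (4 - 9)(21/4) / 5^2 = (-105/4)/25 = -21/20
  a_6 = (5 - 9)(-21/20) / 6^2 = (21/5)/36 = 7/60
  a_7 = (6 - 9)(7/60) / 7^2 = (-7/20)/49 = -1/140
  a_8 = (7 - 9)(-1/140) / 8^2 = (1/70)/64 = 1/4480
  a_9 = (8 - 9)(1/4480) / 9^2 = (-1/4480)/81 = -1/362880
Hence L_9(x) = -x^9/362880 + x^8/4480 - x^7/140 + 7 x^6/60 - 21 x^5/20 + 21 x^4/4 - 14 x^3 + 18 x^2 - 9 x + 1.

L_9(x); series = -x^9/362880 + x^8/4480 - x^7/140 + 7 x^6/60 - 21 x^5/20 + 21 x^4/4 - 14 x^3 + 18 x^2 - 9 x + 1


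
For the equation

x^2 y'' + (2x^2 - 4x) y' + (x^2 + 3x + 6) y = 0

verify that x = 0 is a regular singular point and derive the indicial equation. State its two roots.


Divide by x^2 to reach normal form y'' + P_1(x) y' + P_2(x) y = 0 with P_1(x) = 2 - 4/x and P_2(x) = 1 + 3/x + 6/x^2.
x = 0 is a singular point because the y'-coefficient 2 - 4/x has a pole at x = 0 and the y-coefficient 1 + 3/x + 6/x^2 has a pole at x = 0.
It is a regular singular point because x P_1(x) = p(x) = 2x - 4 and x^2 P_2(x) = q(x) = x^2 + 3x + 6 are polynomials, hence analytic at x = 0.
p(0) = -4,  q(0) = 6.
Indicial equation: r(r-1) + p(0) r + q(0) = 0, i.e. r^2 + (p(0) - 1) r + q(0) = 0, i.e. r^2 - 5 r + 6 = 0.
Discriminant: (-5)^2 - 4(6) = 1, so r = (5 ± 1)/2.
Solving: r_1 = 3, r_2 = 2.

indicial: r^2 - 5 r + 6 = 0; roots r_1 = 3, r_2 = 2


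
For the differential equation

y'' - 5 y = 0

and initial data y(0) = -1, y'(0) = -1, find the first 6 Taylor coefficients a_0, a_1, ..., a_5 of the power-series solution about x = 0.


Ansatz: y(x) = sum_{n>=0} a_n x^n, so y'(x) = sum_{n>=1} n a_n x^(n-1) and y''(x) = sum_{n>=2} n(n-1) a_n x^(n-2).
Substitute into P(x) y'' + Q(x) y' + R(x) y = 0 with P(x) = 1, Q(x) = 0, R(x) = -5, and match powers of x.
Initial conditions: a_0 = -1, a_1 = -1.
Setting the coefficient of each power of x to zero and solving order by order (substituting the coefficients already found):
  x^0: 2 a_2 - 5 a_0 = 0  ->  2 a_2 = 5 a_0 = -5  ->  a_2 = -5/2
  x^1: 6 a_3 - 5 a_1 = 0  ->  6 a_3 = 5 a_1 = -5  ->  a_3 = -5/6
  x^2: 12 a_4 - 5 a_2 = 0  ->  12 a_4 = 5 a_2 = -25/2  ->  a_4 = -25/24
  x^3: 20 a_5 - 5 a_3 = 0  ->  20 a_5 = 5 a_3 = -25/6  ->  a_5 = -5/24
Truncated series: y(x) = -1 - x - (5/2) x^2 - (5/6) x^3 - (25/24) x^4 - (5/24) x^5 + O(x^6).

a_0 = -1; a_1 = -1; a_2 = -5/2; a_3 = -5/6; a_4 = -25/24; a_5 = -5/24


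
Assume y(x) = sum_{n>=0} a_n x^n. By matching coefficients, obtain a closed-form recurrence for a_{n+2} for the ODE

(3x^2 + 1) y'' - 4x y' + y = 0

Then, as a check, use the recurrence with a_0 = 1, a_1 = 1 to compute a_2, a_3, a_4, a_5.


Substitute y = sum_n a_n x^n.
(1 + 3 x^2) y'' contributes (n+2)(n+1) a_{n+2} + 3 n(n-1) a_n at x^n.
-4 x y'(x) contributes -4 n a_n at x^n.
y(x) contributes 1 a_n at x^n.
Matching x^n: (n+2)(n+1) a_{n+2} + (3 n(n-1) - 4 n + 1) a_n = 0.
Thus a_{n+2} = (-3 n(n-1) + 4 n - 1) / ((n+1)(n+2)) * a_n.

Check with a_0 = 1, a_1 = 1 (apply the recurrence for n = 0, 1, 2, 3): a_0 = 1, a_1 = 1, a_2 = -1/2, a_3 = 1/2, a_4 = -1/24, a_5 = -7/40.

a_(n+2) = (-3 n(n-1) + 4 n - 1) / ((n+1)(n+2)) * a_n; check: a_0 = 1, a_1 = 1, a_2 = -1/2, a_3 = 1/2, a_4 = -1/24, a_5 = -7/40


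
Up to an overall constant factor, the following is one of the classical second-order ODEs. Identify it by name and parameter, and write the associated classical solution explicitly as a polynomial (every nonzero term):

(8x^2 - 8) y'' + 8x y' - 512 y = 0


All three coefficients share the factor -8; dividing through by -8 gives  (1 - x^2) y'' - x y' + 64 y = 0.
This matches the Chebyshev equation (1 - x^2) y'' - x y' + n^2 y = 0 (note the -x y' term, not -2x y') with n^2 = 64, so n = 8; the polynomial solution is T_8(x).
With y = sum_k a_k x^k, matching x^k gives (k+2)(k+1) a_{k+2} = (k^2 - n^2) a_k = (k - 8)(k + 8) a_k. The right side vanishes at k = 8, so the series with the parity of 8 terminates at degree 8.
Standard normalization: leading coefficient of T_n is 2^(n-1), so a_8 = 2^7 = 128. Work downward with a_k = (k+1)(k+2) a_{k+2} / ((k - 8)(k + 8)):
  a_6 = (7)(8)(128) / ((6 - 8)(6 + 8)) = 7168/(-28) = -256
  a_4 = (5)(6)(-256) / ((4 - 8)(4 + 8)) = -7680/(-48) = 160
  a_2 = (3)(4)(160) / ((2 - 8)(2 + 8)) = 1920/(-60) = -32
  a_0 = (1)(2)(-32) / ((0 - 8)(0 + 8)) = -64/(-64) = 1
Hence T_8(x) = 128 x^8 - 256 x^6 + 160 x^4 - 32 x^2 + 1.

T_8(x); series = 128 x^8 - 256 x^6 + 160 x^4 - 32 x^2 + 1


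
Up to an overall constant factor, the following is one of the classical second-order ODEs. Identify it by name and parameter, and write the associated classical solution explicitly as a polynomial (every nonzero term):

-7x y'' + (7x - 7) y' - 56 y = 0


All three coefficients share the factor -7; dividing through by -7 gives  x y'' + (1 - x) y' + 8 y = 0.
This matches the Laguerre equation x y'' + (1 - x) y' + n y = 0 with n = 8; the polynomial solution is L_8(x).
With y = sum_k a_k x^k, matching x^k gives (k+1)k a_{k+1} + (k+1) a_{k+1} - k a_k + n a_k = 0, i.e. (k+1)^2 a_{k+1} = (k - n) a_k = (k - 8) a_k. The right side vanishes at k = 8, so the series terminates at degree 8.
Standard normalization L_n(0) = 1 gives a_0 = 1. Work upward with a_{k+1} = (k - 8) a_k / (k+1)^2:
  a_1 = (0 - 8)(1) / 1^2 = -8/1 = -8
  a_2 = (1 - 8)(-8) / 2^2 = 56/4 = 14
  a_3 = (2 - 8)(14) / 3^2 = -84/9 = -28/3
  a_4 = (3 - 8)(-28/3) / 4^2 = (140/3)/16 = 35/12
  a_5 = (4 - 8)(35/12) / 5^2 = (-35/3)/25 = -7/15
  a_6 = (5 - 8)(-7/15) / 6^2 = (7/5)/36 = 7/180
  a_7 = (6 - 8)(7/180) / 7^2 = (-7/90)/49 = -1/630
  a_8 = (7 - 8)(-1/630) / 8^2 = (1/630)/64 = 1/40320
Hence L_8(x) = x^8/40320 - x^7/630 + 7 x^6/180 - 7 x^5/15 + 35 x^4/12 - 28 x^3/3 + 14 x^2 - 8 x + 1.

L_8(x); series = x^8/40320 - x^7/630 + 7 x^6/180 - 7 x^5/15 + 35 x^4/12 - 28 x^3/3 + 14 x^2 - 8 x + 1


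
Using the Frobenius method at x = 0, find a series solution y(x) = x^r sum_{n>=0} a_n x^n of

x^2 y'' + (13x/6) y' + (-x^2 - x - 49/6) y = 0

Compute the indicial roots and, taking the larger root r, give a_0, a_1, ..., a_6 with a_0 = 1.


Write in Frobenius form y'' + (p(x)/x) y' + (q(x)/x^2) y = 0:
  p(x) = 13/6,  q(x) = -x^2 - x - 49/6.
Indicial equation: r(r-1) + (13/6) r + (-49/6) = 0 -> roots r_1 = 7/3, r_2 = -7/2.
Take r = r_1 = 7/3. Let y(x) = x^r sum_{n>=0} a_n x^n with a_0 = 1.
Substitute y = x^r sum a_n x^n and match x^{r+n}. The recurrence is
  D(n) a_n - 1 a_{n-1} - 1 a_{n-2} = 0,  where D(n) = (r+n)(r+n-1) + (13/6)(r+n) + (-49/6).
  a_n = [1 a_{n-1} + 1 a_{n-2}] / D(n).
Since the indicial polynomial factors as (r - r_1)(r - r_2), D(n) = (r_1 + n - r_1)(r_1 + n - r_2) = n(n + 35/6).
Evaluating step by step (a_0 = 1):
  n = 1: D(1) = 1(1 + 35/6) = 41/6; numerator = 1(1) = 1; a_1 = (1)/(41/6) = 6/41
  n = 2: D(2) = 2(2 + 35/6) = 47/3; numerator = 1(6/41) + 1(1) = 47/41; a_2 = (47/41)/(47/3) = 3/41
  n = 3: D(3) = 3(3 + 35/6) = 53/2; numerator = 1(3/41) + 1(6/41) = 9/41; a_3 = (9/41)/(53/2) = 18/2173
  n = 4: D(4) = 4(4 + 35/6) = 118/3; numerator = 1(18/2173) + 1(3/41) = 177/2173; a_4 = (177/2173)/(118/3) = 9/4346
  n = 5: D(5) = 5(5 + 35/6) = 325/6; numerator = 1(9/4346) + 1(18/2173) = 45/4346; a_5 = (45/4346)/(325/6) = 27/141245
  n = 6: D(6) = 6(6 + 35/6) = 71; numerator = 1(27/141245) + 1(9/4346) = 639/282490; a_6 = (639/282490)/(71) = 9/282490

r = 7/3; a_0 = 1; a_1 = 6/41; a_2 = 3/41; a_3 = 18/2173; a_4 = 9/4346; a_5 = 27/141245; a_6 = 9/282490


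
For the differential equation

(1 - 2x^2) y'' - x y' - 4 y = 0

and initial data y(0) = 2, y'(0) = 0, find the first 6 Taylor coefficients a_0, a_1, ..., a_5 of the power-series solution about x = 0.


Ansatz: y(x) = sum_{n>=0} a_n x^n, so y'(x) = sum_{n>=1} n a_n x^(n-1) and y''(x) = sum_{n>=2} n(n-1) a_n x^(n-2).
Substitute into P(x) y'' + Q(x) y' + R(x) y = 0 with P(x) = 1 - 2x^2, Q(x) = -x, R(x) = -4, and match powers of x.
Initial conditions: a_0 = 2, a_1 = 0.
Setting the coefficient of each power of x to zero and solving order by order (substituting the coefficients already found):
  x^0: 2 a_2 - 4 a_0 = 0  ->  2 a_2 = 4 a_0 = 8  ->  a_2 = 4
  x^1: 6 a_3 - 5 a_1 = 0  ->  6 a_3 = 5 a_1 = 0  ->  a_3 = 0
  x^2: 12 a_4 - 10 a_2 = 0  ->  12 a_4 = 10 a_2 = 40  ->  a_4 = 10/3
  x^3: 20 a_5 - 19 a_3 = 0  ->  20 a_5 = 19 a_3 = 0  ->  a_5 = 0
Truncated series: y(x) = 2 + 4 x^2 + (10/3) x^4 + O(x^6).

a_0 = 2; a_1 = 0; a_2 = 4; a_3 = 0; a_4 = 10/3; a_5 = 0


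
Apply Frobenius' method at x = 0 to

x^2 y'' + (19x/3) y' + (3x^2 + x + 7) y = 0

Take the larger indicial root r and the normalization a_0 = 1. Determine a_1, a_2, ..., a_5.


Write in Frobenius form y'' + (p(x)/x) y' + (q(x)/x^2) y = 0:
  p(x) = 19/3,  q(x) = 3x^2 + x + 7.
Indicial equation: r(r-1) + (19/3) r + (7) = 0 -> roots r_1 = -7/3, r_2 = -3.
Take r = r_1 = -7/3. Let y(x) = x^r sum_{n>=0} a_n x^n with a_0 = 1.
Substitute y = x^r sum a_n x^n and match x^{r+n}. The recurrence is
  D(n) a_n + 1 a_{n-1} + 3 a_{n-2} = 0,  where D(n) = (r+n)(r+n-1) + (19/3)(r+n) + (7).
  a_n = [-1 a_{n-1} - 3 a_{n-2}] / D(n).
Since the indicial polynomial factors as (r - r_1)(r - r_2), D(n) = (r_1 + n - r_1)(r_1 + n - r_2) = n(n + 2/3).
Evaluating step by step (a_0 = 1):
  n = 1: D(1) = 1(1 + 2/3) = 5/3; numerator = -1(1) = -1; a_1 = (-1)/(5/3) = -3/5
  n = 2: D(2) = 2(2 + 2/3) = 16/3; numerator = -1(-3/5) - 3(1) = -12/5; a_2 = (-12/5)/(16/3) = -9/20
  n = 3: D(3) = 3(3 + 2/3) = 11; numerator = -1(-9/20) - 3(-3/5) = 9/4; a_3 = (9/4)/(11) = 9/44
  n = 4: D(4) = 4(4 + 2/3) = 56/3; numerator = -1(9/44) - 3(-9/20) = 63/55; a_4 = (63/55)/(56/3) = 27/440
  n = 5: D(5) = 5(5 + 2/3) = 85/3; numerator = -1(27/440) - 3(9/44) = -27/40; a_5 = (-27/40)/(85/3) = -81/3400

r = -7/3; a_0 = 1; a_1 = -3/5; a_2 = -9/20; a_3 = 9/44; a_4 = 27/440; a_5 = -81/3400


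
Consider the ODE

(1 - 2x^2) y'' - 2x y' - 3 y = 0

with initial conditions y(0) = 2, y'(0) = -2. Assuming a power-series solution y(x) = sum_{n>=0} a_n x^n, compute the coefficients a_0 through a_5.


Ansatz: y(x) = sum_{n>=0} a_n x^n, so y'(x) = sum_{n>=1} n a_n x^(n-1) and y''(x) = sum_{n>=2} n(n-1) a_n x^(n-2).
Substitute into P(x) y'' + Q(x) y' + R(x) y = 0 with P(x) = 1 - 2x^2, Q(x) = -2x, R(x) = -3, and match powers of x.
Initial conditions: a_0 = 2, a_1 = -2.
Setting the coefficient of each power of x to zero and solving order by order (substituting the coefficients already found):
  x^0: 2 a_2 - 3 a_0 = 0  ->  2 a_2 = 3 a_0 = 6  ->  a_2 = 3
  x^1: 6 a_3 - 5 a_1 = 0  ->  6 a_3 = 5 a_1 = -10  ->  a_3 = -5/3
  x^2: 12 a_4 - 11 a_2 = 0  ->  12 a_4 = 11 a_2 = 33  ->  a_4 = 11/4
  x^3: 20 a_5 - 21 a_3 = 0  ->  20 a_5 = 21 a_3 = -35  ->  a_5 = -7/4
Truncated series: y(x) = 2 - 2 x + 3 x^2 - (5/3) x^3 + (11/4) x^4 - (7/4) x^5 + O(x^6).

a_0 = 2; a_1 = -2; a_2 = 3; a_3 = -5/3; a_4 = 11/4; a_5 = -7/4


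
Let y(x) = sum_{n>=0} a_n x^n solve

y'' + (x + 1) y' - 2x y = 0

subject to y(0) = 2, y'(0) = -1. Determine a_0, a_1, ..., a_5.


Ansatz: y(x) = sum_{n>=0} a_n x^n, so y'(x) = sum_{n>=1} n a_n x^(n-1) and y''(x) = sum_{n>=2} n(n-1) a_n x^(n-2).
Substitute into P(x) y'' + Q(x) y' + R(x) y = 0 with P(x) = 1, Q(x) = x + 1, R(x) = -2x, and match powers of x.
Initial conditions: a_0 = 2, a_1 = -1.
Setting the coefficient of each power of x to zero and solving order by order (substituting the coefficients already found):
  x^0: 2 a_2 + a_1 = 0  ->  2 a_2 = -a_1 = 1  ->  a_2 = 1/2
  x^1: 6 a_3 + 2 a_2 + a_1 - 2 a_0 = 0  ->  6 a_3 = -2 a_2 - a_1 + 2 a_0 = 4  ->  a_3 = 2/3
  x^2: 12 a_4 + 3 a_3 + 2 a_2 - 2 a_1 = 0  ->  12 a_4 = -3 a_3 - 2 a_2 + 2 a_1 = -5  ->  a_4 = -5/12
  x^3: 20 a_5 + 4 a_4 + 3 a_3 - 2 a_2 = 0  ->  20 a_5 = -4 a_4 - 3 a_3 + 2 a_2 = 2/3  ->  a_5 = 1/30
Truncated series: y(x) = 2 - x + (1/2) x^2 + (2/3) x^3 - (5/12) x^4 + (1/30) x^5 + O(x^6).

a_0 = 2; a_1 = -1; a_2 = 1/2; a_3 = 2/3; a_4 = -5/12; a_5 = 1/30


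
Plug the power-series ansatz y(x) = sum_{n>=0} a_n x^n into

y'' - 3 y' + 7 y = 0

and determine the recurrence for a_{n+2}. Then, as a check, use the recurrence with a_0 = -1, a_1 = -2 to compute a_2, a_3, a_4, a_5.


Substitute y = sum_n a_n x^n.
y''(x) has coefficient (n+2)(n+1) a_{n+2} at x^n;
-3 y'(x) has coefficient -3 (n+1) a_{n+1} at x^n;
7 y(x) has coefficient 7 a_n at x^n.
Matching x^n: (n+2)(n+1) a_{n+2} - 3 (n+1) a_{n+1} + 7 a_n = 0.
Thus a_{n+2} = [3 (n+1) a_{n+1} - 7 a_n] / ((n+1)(n+2)).

Check with a_0 = -1, a_1 = -2 (apply the recurrence for n = 0, 1, 2, 3): a_0 = -1, a_1 = -2, a_2 = 1/2, a_3 = 17/6, a_4 = 11/6, a_5 = 13/120.

a_(n+2) = [3 (n+1) a_(n+1) - 7 a_n] / ((n+1)(n+2)); check: a_0 = -1, a_1 = -2, a_2 = 1/2, a_3 = 17/6, a_4 = 11/6, a_5 = 13/120


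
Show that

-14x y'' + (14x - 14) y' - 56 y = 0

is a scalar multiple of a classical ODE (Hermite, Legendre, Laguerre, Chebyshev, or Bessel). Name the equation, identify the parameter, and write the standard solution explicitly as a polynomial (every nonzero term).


All three coefficients share the factor -14; dividing through by -14 gives  x y'' + (1 - x) y' + 4 y = 0.
This matches the Laguerre equation x y'' + (1 - x) y' + n y = 0 with n = 4; the polynomial solution is L_4(x).
With y = sum_k a_k x^k, matching x^k gives (k+1)k a_{k+1} + (k+1) a_{k+1} - k a_k + n a_k = 0, i.e. (k+1)^2 a_{k+1} = (k - n) a_k = (k - 4) a_k. The right side vanishes at k = 4, so the series terminates at degree 4.
Standard normalization L_n(0) = 1 gives a_0 = 1. Work upward with a_{k+1} = (k - 4) a_k / (k+1)^2:
  a_1 = (0 - 4)(1) / 1^2 = -4/1 = -4
  a_2 = (1 - 4)(-4) / 2^2 = 12/4 = 3
  a_3 = (2 - 4)(3) / 3^2 = -6/9 = -2/3
  a_4 = (3 - 4)(-2/3) / 4^2 = (2/3)/16 = 1/24
Hence L_4(x) = x^4/24 - 2 x^3/3 + 3 x^2 - 4 x + 1.

L_4(x); series = x^4/24 - 2 x^3/3 + 3 x^2 - 4 x + 1


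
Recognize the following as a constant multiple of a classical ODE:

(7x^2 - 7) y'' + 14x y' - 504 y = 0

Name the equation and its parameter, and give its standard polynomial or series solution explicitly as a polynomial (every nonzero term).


All three coefficients share the factor -7; dividing through by -7 gives  (1 - x^2) y'' - 2x y' + 72 y = 0.
This matches the Legendre equation (1 - x^2) y'' - 2x y' + n(n+1) y = 0 (note the -2x y' term) with n(n+1) = 72, so n = 8; the polynomial solution is P_8(x).
With y = sum_k a_k x^k, matching x^k gives (k+2)(k+1) a_{k+2} = [k(k+1) - n(n+1)] a_k = (k - 8)(k + 9) a_k. The right side vanishes at k = 8, so the series with the parity of 8 terminates at degree 8.
Standard normalization (P_n(1) = 1): leading coefficient (2n)!/(2^n (n!)^2) = 20922789888000/(256*1625702400) = 6435/128, so a_8 = 6435/128. Work downward with a_k = (k+1)(k+2) a_{k+2} / ((k - 8)(k + 9)):
  a_6 = (7)(8)(6435/128) / ((6 - 8)(6 + 9)) = (45045/16)/(-30) = -3003/32
  a_4 = (5)(6)(-3003/32) / ((4 - 8)(4 + 9)) = (-45045/16)/(-52) = 3465/64
  a_2 = (3)(4)(3465/64) / ((2 - 8)(2 + 9)) = (10395/16)/(-66) = -315/32
  a_0 = (1)(2)(-315/32) / ((0 - 8)(0 + 9)) = (-315/16)/(-72) = 35/128
Hence P_8(x) = 6435 x^8/128 - 3003 x^6/32 + 3465 x^4/64 - 315 x^2/32 + 35/128.

P_8(x); series = 6435 x^8/128 - 3003 x^6/32 + 3465 x^4/64 - 315 x^2/32 + 35/128


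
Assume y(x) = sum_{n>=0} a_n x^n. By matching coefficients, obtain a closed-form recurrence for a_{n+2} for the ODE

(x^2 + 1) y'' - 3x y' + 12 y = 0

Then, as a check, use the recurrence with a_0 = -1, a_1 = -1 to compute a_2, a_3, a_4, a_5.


Substitute y = sum_n a_n x^n.
(1 + 1 x^2) y'' contributes (n+2)(n+1) a_{n+2} + n(n-1) a_n at x^n.
-3 x y'(x) contributes -3 n a_n at x^n.
12 y(x) contributes 12 a_n at x^n.
Matching x^n: (n+2)(n+1) a_{n+2} + (n(n-1) - 3 n + 12) a_n = 0.
Thus a_{n+2} = (-n(n-1) + 3 n - 12) / ((n+1)(n+2)) * a_n.

Check with a_0 = -1, a_1 = -1 (apply the recurrence for n = 0, 1, 2, 3): a_0 = -1, a_1 = -1, a_2 = 6, a_3 = 3/2, a_4 = -4, a_5 = -27/40.

a_(n+2) = (-n(n-1) + 3 n - 12) / ((n+1)(n+2)) * a_n; check: a_0 = -1, a_1 = -1, a_2 = 6, a_3 = 3/2, a_4 = -4, a_5 = -27/40


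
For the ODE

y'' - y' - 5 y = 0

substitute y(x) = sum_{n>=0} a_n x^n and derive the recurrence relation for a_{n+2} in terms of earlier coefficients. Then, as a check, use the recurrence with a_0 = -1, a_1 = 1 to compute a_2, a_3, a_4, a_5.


Substitute y = sum_n a_n x^n.
y''(x) has coefficient (n+2)(n+1) a_{n+2} at x^n;
-y'(x) has coefficient -(n+1) a_{n+1} at x^n;
-5 y(x) has coefficient -5 a_n at x^n.
Matching x^n: (n+2)(n+1) a_{n+2} - (n+1) a_{n+1} - 5 a_n = 0.
Thus a_{n+2} = [(n+1) a_{n+1} + 5 a_n] / ((n+1)(n+2)).

Check with a_0 = -1, a_1 = 1 (apply the recurrence for n = 0, 1, 2, 3): a_0 = -1, a_1 = 1, a_2 = -2, a_3 = 1/6, a_4 = -19/24, a_5 = -7/60.

a_(n+2) = [(n+1) a_(n+1) + 5 a_n] / ((n+1)(n+2)); check: a_0 = -1, a_1 = 1, a_2 = -2, a_3 = 1/6, a_4 = -19/24, a_5 = -7/60


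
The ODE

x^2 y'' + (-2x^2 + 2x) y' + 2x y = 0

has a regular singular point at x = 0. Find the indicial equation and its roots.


Divide by x^2 to reach normal form y'' + P_1(x) y' + P_2(x) y = 0 with P_1(x) = -2 + 2/x and P_2(x) = 2/x.
x = 0 is a singular point because the y'-coefficient -2 + 2/x has a pole at x = 0 and the y-coefficient 2/x has a pole at x = 0.
It is a regular singular point because x P_1(x) = p(x) = 2 - 2x and x^2 P_2(x) = q(x) = 2x are polynomials, hence analytic at x = 0.
p(0) = 2,  q(0) = 0.
Indicial equation: r(r-1) + p(0) r + q(0) = 0, i.e. r^2 + (p(0) - 1) r + q(0) = 0, i.e. r^2 + 1 r = 0.
Discriminant: (1)^2 - 4(0) = 1, so r = (-1 ± 1)/2.
Solving: r_1 = 0, r_2 = -1.

indicial: r^2 + 1 r = 0; roots r_1 = 0, r_2 = -1


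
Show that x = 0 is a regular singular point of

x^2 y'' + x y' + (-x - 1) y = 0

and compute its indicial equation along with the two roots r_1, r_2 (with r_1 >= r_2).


Divide by x^2 to reach normal form y'' + P_1(x) y' + P_2(x) y = 0 with P_1(x) = 1/x and P_2(x) = -1/x - 1/x^2.
x = 0 is a singular point because the y'-coefficient 1/x has a pole at x = 0 and the y-coefficient -1/x - 1/x^2 has a pole at x = 0.
It is a regular singular point because x P_1(x) = p(x) = 1 and x^2 P_2(x) = q(x) = -x - 1 are polynomials, hence analytic at x = 0.
p(0) = 1,  q(0) = -1.
Indicial equation: r(r-1) + p(0) r + q(0) = 0, i.e. r^2 + (p(0) - 1) r + q(0) = 0, i.e. r^2 - 1 = 0.
Discriminant: (0)^2 - 4(-1) = 4, so r = (0 ± 2)/2.
Solving: r_1 = 1, r_2 = -1.

indicial: r^2 - 1 = 0; roots r_1 = 1, r_2 = -1


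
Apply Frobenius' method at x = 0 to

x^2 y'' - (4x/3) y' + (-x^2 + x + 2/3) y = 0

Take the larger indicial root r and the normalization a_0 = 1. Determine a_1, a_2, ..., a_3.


Write in Frobenius form y'' + (p(x)/x) y' + (q(x)/x^2) y = 0:
  p(x) = -4/3,  q(x) = -x^2 + x + 2/3.
Indicial equation: r(r-1) + (-4/3) r + (2/3) = 0 -> roots r_1 = 2, r_2 = 1/3.
Take r = r_1 = 2. Let y(x) = x^r sum_{n>=0} a_n x^n with a_0 = 1.
Substitute y = x^r sum a_n x^n and match x^{r+n}. The recurrence is
  D(n) a_n + 1 a_{n-1} - 1 a_{n-2} = 0,  where D(n) = (r+n)(r+n-1) + (-4/3)(r+n) + (2/3).
  a_n = [-1 a_{n-1} + 1 a_{n-2}] / D(n).
Since the indicial polynomial factors as (r - r_1)(r - r_2), D(n) = (r_1 + n - r_1)(r_1 + n - r_2) = n(n + 5/3).
Evaluating step by step (a_0 = 1):
  n = 1: D(1) = 1(1 + 5/3) = 8/3; numerator = -1(1) = -1; a_1 = (-1)/(8/3) = -3/8
  n = 2: D(2) = 2(2 + 5/3) = 22/3; numerator = -1(-3/8) + 1(1) = 11/8; a_2 = (11/8)/(22/3) = 3/16
  n = 3: D(3) = 3(3 + 5/3) = 14; numerator = -1(3/16) + 1(-3/8) = -9/16; a_3 = (-9/16)/(14) = -9/224

r = 2; a_0 = 1; a_1 = -3/8; a_2 = 3/16; a_3 = -9/224


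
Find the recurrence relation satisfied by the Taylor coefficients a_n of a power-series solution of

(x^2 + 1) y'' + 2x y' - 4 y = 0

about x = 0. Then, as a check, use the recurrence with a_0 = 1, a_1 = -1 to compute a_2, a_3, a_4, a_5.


Substitute y = sum_n a_n x^n.
(1 + 1 x^2) y'' contributes (n+2)(n+1) a_{n+2} + n(n-1) a_n at x^n.
2 x y'(x) contributes 2 n a_n at x^n.
-4 y(x) contributes -4 a_n at x^n.
Matching x^n: (n+2)(n+1) a_{n+2} + (n(n-1) + 2 n - 4) a_n = 0.
Thus a_{n+2} = (-n(n-1) - 2 n + 4) / ((n+1)(n+2)) * a_n.

Check with a_0 = 1, a_1 = -1 (apply the recurrence for n = 0, 1, 2, 3): a_0 = 1, a_1 = -1, a_2 = 2, a_3 = -1/3, a_4 = -1/3, a_5 = 2/15.

a_(n+2) = (-n(n-1) - 2 n + 4) / ((n+1)(n+2)) * a_n; check: a_0 = 1, a_1 = -1, a_2 = 2, a_3 = -1/3, a_4 = -1/3, a_5 = 2/15


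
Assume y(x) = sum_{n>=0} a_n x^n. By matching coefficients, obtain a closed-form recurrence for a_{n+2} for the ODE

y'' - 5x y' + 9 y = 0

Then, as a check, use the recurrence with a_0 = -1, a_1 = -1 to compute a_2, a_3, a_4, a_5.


Substitute y = sum_n a_n x^n.
y''(x) has coefficient (n+2)(n+1) a_{n+2} at x^n;
-5 x y'(x) has coefficient -5 n a_n at x^n (shift);
9 y(x) has coefficient 9 a_n at x^n.
Matching x^n: (n+2)(n+1) a_{n+2} + (-5n + 9) a_n = 0.
Thus a_{n+2} = (5n - 9) / ((n+1)(n+2)) * a_n.

Check with a_0 = -1, a_1 = -1 (apply the recurrence for n = 0, 1, 2, 3): a_0 = -1, a_1 = -1, a_2 = 9/2, a_3 = 2/3, a_4 = 3/8, a_5 = 1/5.

a_(n+2) = (5n - 9) / ((n+1)(n+2)) * a_n; check: a_0 = -1, a_1 = -1, a_2 = 9/2, a_3 = 2/3, a_4 = 3/8, a_5 = 1/5


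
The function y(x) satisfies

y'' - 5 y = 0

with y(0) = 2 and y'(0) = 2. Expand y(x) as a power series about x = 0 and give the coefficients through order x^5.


Ansatz: y(x) = sum_{n>=0} a_n x^n, so y'(x) = sum_{n>=1} n a_n x^(n-1) and y''(x) = sum_{n>=2} n(n-1) a_n x^(n-2).
Substitute into P(x) y'' + Q(x) y' + R(x) y = 0 with P(x) = 1, Q(x) = 0, R(x) = -5, and match powers of x.
Initial conditions: a_0 = 2, a_1 = 2.
Setting the coefficient of each power of x to zero and solving order by order (substituting the coefficients already found):
  x^0: 2 a_2 - 5 a_0 = 0  ->  2 a_2 = 5 a_0 = 10  ->  a_2 = 5
  x^1: 6 a_3 - 5 a_1 = 0  ->  6 a_3 = 5 a_1 = 10  ->  a_3 = 5/3
  x^2: 12 a_4 - 5 a_2 = 0  ->  12 a_4 = 5 a_2 = 25  ->  a_4 = 25/12
  x^3: 20 a_5 - 5 a_3 = 0  ->  20 a_5 = 5 a_3 = 25/3  ->  a_5 = 5/12
Truncated series: y(x) = 2 + 2 x + 5 x^2 + (5/3) x^3 + (25/12) x^4 + (5/12) x^5 + O(x^6).

a_0 = 2; a_1 = 2; a_2 = 5; a_3 = 5/3; a_4 = 25/12; a_5 = 5/12


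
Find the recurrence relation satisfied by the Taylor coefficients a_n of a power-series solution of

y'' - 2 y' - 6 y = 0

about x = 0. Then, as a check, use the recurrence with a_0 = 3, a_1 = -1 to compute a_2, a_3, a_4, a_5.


Substitute y = sum_n a_n x^n.
y''(x) has coefficient (n+2)(n+1) a_{n+2} at x^n;
-2 y'(x) has coefficient -2 (n+1) a_{n+1} at x^n;
-6 y(x) has coefficient -6 a_n at x^n.
Matching x^n: (n+2)(n+1) a_{n+2} - 2 (n+1) a_{n+1} - 6 a_n = 0.
Thus a_{n+2} = [2 (n+1) a_{n+1} + 6 a_n] / ((n+1)(n+2)).

Check with a_0 = 3, a_1 = -1 (apply the recurrence for n = 0, 1, 2, 3): a_0 = 3, a_1 = -1, a_2 = 8, a_3 = 13/3, a_4 = 37/6, a_5 = 113/30.

a_(n+2) = [2 (n+1) a_(n+1) + 6 a_n] / ((n+1)(n+2)); check: a_0 = 3, a_1 = -1, a_2 = 8, a_3 = 13/3, a_4 = 37/6, a_5 = 113/30


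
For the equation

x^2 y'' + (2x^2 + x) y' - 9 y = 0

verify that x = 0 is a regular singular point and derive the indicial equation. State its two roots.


Divide by x^2 to reach normal form y'' + P_1(x) y' + P_2(x) y = 0 with P_1(x) = 2 + 1/x and P_2(x) = -9/x^2.
x = 0 is a singular point because the y'-coefficient 2 + 1/x has a pole at x = 0 and the y-coefficient -9/x^2 has a pole at x = 0.
It is a regular singular point because x P_1(x) = p(x) = 2x + 1 and x^2 P_2(x) = q(x) = -9 are polynomials, hence analytic at x = 0.
p(0) = 1,  q(0) = -9.
Indicial equation: r(r-1) + p(0) r + q(0) = 0, i.e. r^2 + (p(0) - 1) r + q(0) = 0, i.e. r^2 - 9 = 0.
Discriminant: (0)^2 - 4(-9) = 36, so r = (0 ± 6)/2.
Solving: r_1 = 3, r_2 = -3.

indicial: r^2 - 9 = 0; roots r_1 = 3, r_2 = -3


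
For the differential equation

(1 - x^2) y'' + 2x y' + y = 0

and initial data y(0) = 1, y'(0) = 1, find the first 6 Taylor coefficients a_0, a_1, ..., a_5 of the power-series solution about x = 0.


Ansatz: y(x) = sum_{n>=0} a_n x^n, so y'(x) = sum_{n>=1} n a_n x^(n-1) and y''(x) = sum_{n>=2} n(n-1) a_n x^(n-2).
Substitute into P(x) y'' + Q(x) y' + R(x) y = 0 with P(x) = 1 - x^2, Q(x) = 2x, R(x) = 1, and match powers of x.
Initial conditions: a_0 = 1, a_1 = 1.
Setting the coefficient of each power of x to zero and solving order by order (substituting the coefficients already found):
  x^0: 2 a_2 + a_0 = 0  ->  2 a_2 = -a_0 = -1  ->  a_2 = -1/2
  x^1: 6 a_3 + 3 a_1 = 0  ->  6 a_3 = -3 a_1 = -3  ->  a_3 = -1/2
  x^2: 12 a_4 + 3 a_2 = 0  ->  12 a_4 = -3 a_2 = 3/2  ->  a_4 = 1/8
  x^3: 20 a_5 + a_3 = 0  ->  20 a_5 = -a_3 = 1/2  ->  a_5 = 1/40
Truncated series: y(x) = 1 + x - (1/2) x^2 - (1/2) x^3 + (1/8) x^4 + (1/40) x^5 + O(x^6).

a_0 = 1; a_1 = 1; a_2 = -1/2; a_3 = -1/2; a_4 = 1/8; a_5 = 1/40


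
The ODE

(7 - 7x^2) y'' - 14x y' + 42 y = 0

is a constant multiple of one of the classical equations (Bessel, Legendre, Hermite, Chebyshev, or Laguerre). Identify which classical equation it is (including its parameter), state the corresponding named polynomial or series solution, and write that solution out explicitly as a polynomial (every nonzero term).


All three coefficients share the factor 7; dividing through by 7 gives  (1 - x^2) y'' - 2x y' + 6 y = 0.
This matches the Legendre equation (1 - x^2) y'' - 2x y' + n(n+1) y = 0 (note the -2x y' term) with n(n+1) = 6, so n = 2; the polynomial solution is P_2(x).
With y = sum_k a_k x^k, matching x^k gives (k+2)(k+1) a_{k+2} = [k(k+1) - n(n+1)] a_k = (k - 2)(k + 3) a_k. The right side vanishes at k = 2, so the series with the parity of 2 terminates at degree 2.
Standard normalization (P_n(1) = 1): leading coefficient (2n)!/(2^n (n!)^2) = 24/(4*4) = 3/2, so a_2 = 3/2. Work downward with a_k = (k+1)(k+2) a_{k+2} / ((k - 2)(k + 3)):
  a_0 = (1)(2)(3/2) / ((0 - 2)(0 + 3)) = 3/(-6) = -1/2
Hence P_2(x) = 3 x^2/2 - 1/2.

P_2(x); series = 3 x^2/2 - 1/2


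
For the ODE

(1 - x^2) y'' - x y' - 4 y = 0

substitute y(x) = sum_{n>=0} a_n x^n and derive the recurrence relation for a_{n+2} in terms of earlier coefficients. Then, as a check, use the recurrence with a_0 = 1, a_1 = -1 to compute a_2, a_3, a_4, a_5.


Substitute y = sum_n a_n x^n.
(1 - 1 x^2) y'' contributes (n+2)(n+1) a_{n+2} - n(n-1) a_n at x^n.
-x y'(x) contributes -n a_n at x^n.
-4 y(x) contributes -4 a_n at x^n.
Matching x^n: (n+2)(n+1) a_{n+2} + (-n(n-1) - n - 4) a_n = 0.
Thus a_{n+2} = (n(n-1) + n + 4) / ((n+1)(n+2)) * a_n.

Check with a_0 = 1, a_1 = -1 (apply the recurrence for n = 0, 1, 2, 3): a_0 = 1, a_1 = -1, a_2 = 2, a_3 = -5/6, a_4 = 4/3, a_5 = -13/24.

a_(n+2) = (n(n-1) + n + 4) / ((n+1)(n+2)) * a_n; check: a_0 = 1, a_1 = -1, a_2 = 2, a_3 = -5/6, a_4 = 4/3, a_5 = -13/24
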